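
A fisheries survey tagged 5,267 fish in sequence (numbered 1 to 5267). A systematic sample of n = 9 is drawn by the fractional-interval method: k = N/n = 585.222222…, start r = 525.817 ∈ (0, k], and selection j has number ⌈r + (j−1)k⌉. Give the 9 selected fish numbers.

526, 1112, 1697, 2282, 2867, 3452, 4038, 4623, 5208

j=1: r + 0k = 525.817 → ⌈·⌉ = 526
j=2: r + 1k = 1111.039222… → ⌈·⌉ = 1112
j=3: r + 2k = 1696.261444… → ⌈·⌉ = 1697
j=4: r + 3k = 2281.483666… → ⌈·⌉ = 2282
j=5: r + 4k = 2866.705888… → ⌈·⌉ = 2867
j=6: r + 5k = 3451.928111… → ⌈·⌉ = 3452
j=7: r + 6k = 4037.150333… → ⌈·⌉ = 4038
j=8: r + 7k = 4622.372555… → ⌈·⌉ = 4623
j=9: r + 8k = 5207.594777… → ⌈·⌉ = 5208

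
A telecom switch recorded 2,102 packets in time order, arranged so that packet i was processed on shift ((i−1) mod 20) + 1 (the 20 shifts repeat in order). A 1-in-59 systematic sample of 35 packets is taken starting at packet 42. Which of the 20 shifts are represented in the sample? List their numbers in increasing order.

Consecutive selections differ by k = 59, so their shift numbers differ by 59 mod 20 = 19.
gcd(59, 20) = 1, so the sample visits 20/1 = 20 distinct residues mod 20.
Start 42 is shift 2; the shifts hit are 1, 2, 3, 4, 5, 6, 7, 8, 9, 10, 11, 12, 13, 14, 15, 16, 17, 18, 19, 20.

1, 2, 3, 4, 5, 6, 7, 8, 9, 10, 11, 12, 13, 14, 15, 16, 17, 18, 19, 20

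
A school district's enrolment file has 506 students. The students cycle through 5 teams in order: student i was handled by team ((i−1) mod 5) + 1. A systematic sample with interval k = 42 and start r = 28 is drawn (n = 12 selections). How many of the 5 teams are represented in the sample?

5

Consecutive selections differ by k = 42, so their team numbers differ by 42 mod 5 = 2.
gcd(42, 5) = 1, so the sample visits 5/1 = 5 distinct residues mod 5.
Start 28 is team 3; the teams hit are 1, 2, 3, 4, 5.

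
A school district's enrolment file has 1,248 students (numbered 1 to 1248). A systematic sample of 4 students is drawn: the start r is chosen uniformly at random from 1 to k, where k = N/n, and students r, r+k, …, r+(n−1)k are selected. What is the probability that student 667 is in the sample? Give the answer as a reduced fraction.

1/312

k = 1248/4 = 312.
Student 667 is selected iff r ≡ 667 (mod 312); exactly one such r in {1,…,312}.
Inclusion probability = 1/312.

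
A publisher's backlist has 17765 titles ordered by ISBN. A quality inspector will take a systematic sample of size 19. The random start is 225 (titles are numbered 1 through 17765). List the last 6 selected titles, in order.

k = N/n = 17765/19 = 935
14th selection = 225 + 13×935 = 12380
15th: 12380 + 935 = 13315
16th: 13315 + 935 = 14250
17th: 14250 + 935 = 15185
18th: 15185 + 935 = 16120
19th: 16120 + 935 = 17055

12380, 13315, 14250, 15185, 16120, 17055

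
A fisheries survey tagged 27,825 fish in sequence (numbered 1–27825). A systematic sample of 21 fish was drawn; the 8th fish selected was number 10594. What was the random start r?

k = 27825/21 = 1325
r = 10594 − (8−1)×1325 = 10594 − 9275 = 1319

1319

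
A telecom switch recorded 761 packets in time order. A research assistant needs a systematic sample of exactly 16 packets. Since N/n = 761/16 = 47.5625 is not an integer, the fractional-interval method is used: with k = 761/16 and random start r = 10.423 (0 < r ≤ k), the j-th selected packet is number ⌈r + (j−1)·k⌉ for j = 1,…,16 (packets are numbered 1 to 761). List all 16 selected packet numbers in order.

11, 58, 106, 154, 201, 249, 296, 344, 391, 439, 487, 534, 582, 629, 677, 724

j=1: r + 0k = 10.423 → ⌈·⌉ = 11
j=2: r + 1k = 57.9855 → ⌈·⌉ = 58
j=3: r + 2k = 105.548 → ⌈·⌉ = 106
j=4: r + 3k = 153.1105 → ⌈·⌉ = 154
j=5: r + 4k = 200.673 → ⌈·⌉ = 201
j=6: r + 5k = 248.2355 → ⌈·⌉ = 249
j=7: r + 6k = 295.798 → ⌈·⌉ = 296
j=8: r + 7k = 343.3605 → ⌈·⌉ = 344
j=9: r + 8k = 390.923 → ⌈·⌉ = 391
j=10: r + 9k = 438.4855 → ⌈·⌉ = 439
j=11: r + 10k = 486.048 → ⌈·⌉ = 487
j=12: r + 11k = 533.6105 → ⌈·⌉ = 534
j=13: r + 12k = 581.173 → ⌈·⌉ = 582
j=14: r + 13k = 628.7355 → ⌈·⌉ = 629
j=15: r + 14k = 676.298 → ⌈·⌉ = 677
j=16: r + 15k = 723.8605 → ⌈·⌉ = 724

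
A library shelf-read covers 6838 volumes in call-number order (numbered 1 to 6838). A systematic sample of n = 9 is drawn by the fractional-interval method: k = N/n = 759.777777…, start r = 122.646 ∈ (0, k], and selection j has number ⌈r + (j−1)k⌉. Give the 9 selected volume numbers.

123, 883, 1643, 2402, 3162, 3922, 4682, 5442, 6201

j=1: r + 0k = 122.646 → ⌈·⌉ = 123
j=2: r + 1k = 882.423777… → ⌈·⌉ = 883
j=3: r + 2k = 1642.201555… → ⌈·⌉ = 1643
j=4: r + 3k = 2401.979333… → ⌈·⌉ = 2402
j=5: r + 4k = 3161.757111… → ⌈·⌉ = 3162
j=6: r + 5k = 3921.534888… → ⌈·⌉ = 3922
j=7: r + 6k = 4681.312666… → ⌈·⌉ = 4682
j=8: r + 7k = 5441.090444… → ⌈·⌉ = 5442
j=9: r + 8k = 6200.868222… → ⌈·⌉ = 6201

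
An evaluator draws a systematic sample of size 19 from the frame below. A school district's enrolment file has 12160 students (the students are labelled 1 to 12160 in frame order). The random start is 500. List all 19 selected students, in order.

500, 1140, 1780, 2420, 3060, 3700, 4340, 4980, 5620, 6260, 6900, 7540, 8180, 8820, 9460, 10100, 10740, 11380, 12020

k = N/n = 12160/19 = 640
student 1: 500
student 2: 500 + 640 = 1140
student 3: 1140 + 640 = 1780
student 4: 1780 + 640 = 2420
student 5: 2420 + 640 = 3060
student 6: 3060 + 640 = 3700
student 7: 3700 + 640 = 4340
student 8: 4340 + 640 = 4980
student 9: 4980 + 640 = 5620
student 10: 5620 + 640 = 6260
student 11: 6260 + 640 = 6900
student 12: 6900 + 640 = 7540
student 13: 7540 + 640 = 8180
student 14: 8180 + 640 = 8820
student 15: 8820 + 640 = 9460
student 16: 9460 + 640 = 10100
student 17: 10100 + 640 = 10740
student 18: 10740 + 640 = 11380
student 19: 11380 + 640 = 12020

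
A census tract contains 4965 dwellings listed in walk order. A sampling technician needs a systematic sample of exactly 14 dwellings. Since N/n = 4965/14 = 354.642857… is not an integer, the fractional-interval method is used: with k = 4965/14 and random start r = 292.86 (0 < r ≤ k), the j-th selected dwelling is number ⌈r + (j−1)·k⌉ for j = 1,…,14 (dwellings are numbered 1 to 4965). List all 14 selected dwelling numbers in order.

293, 648, 1003, 1357, 1712, 2067, 2421, 2776, 3131, 3485, 3840, 4194, 4549, 4904

j=1: r + 0k = 292.86 → ⌈·⌉ = 293
j=2: r + 1k = 647.502857… → ⌈·⌉ = 648
j=3: r + 2k = 1002.145714… → ⌈·⌉ = 1003
j=4: r + 3k = 1356.788571… → ⌈·⌉ = 1357
j=5: r + 4k = 1711.431428… → ⌈·⌉ = 1712
j=6: r + 5k = 2066.074285… → ⌈·⌉ = 2067
j=7: r + 6k = 2420.717142… → ⌈·⌉ = 2421
j=8: r + 7k = 2775.36 → ⌈·⌉ = 2776
j=9: r + 8k = 3130.002857… → ⌈·⌉ = 3131
j=10: r + 9k = 3484.645714… → ⌈·⌉ = 3485
j=11: r + 10k = 3839.288571… → ⌈·⌉ = 3840
j=12: r + 11k = 4193.931428… → ⌈·⌉ = 4194
j=13: r + 12k = 4548.574285… → ⌈·⌉ = 4549
j=14: r + 13k = 4903.217142… → ⌈·⌉ = 4904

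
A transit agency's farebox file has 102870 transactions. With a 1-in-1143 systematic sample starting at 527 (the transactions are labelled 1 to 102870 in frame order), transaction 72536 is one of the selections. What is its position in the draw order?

k = 1143
position = (72536 − 527)/1143 + 1 = 72009/1143 + 1 = 63 + 1 = 64

64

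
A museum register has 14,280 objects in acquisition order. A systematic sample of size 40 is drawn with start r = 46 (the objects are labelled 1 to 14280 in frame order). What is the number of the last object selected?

k = 14280/40 = 357
40th selection = r + (40−1)·k = 46 + 39×357 = 46 + 13923 = 13969

13969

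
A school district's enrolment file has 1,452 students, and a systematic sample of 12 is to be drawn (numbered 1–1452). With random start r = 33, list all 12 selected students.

k = N/n = 1452/12 = 121
student 1: 33
student 2: 33 + 121 = 154
student 3: 154 + 121 = 275
student 4: 275 + 121 = 396
student 5: 396 + 121 = 517
student 6: 517 + 121 = 638
student 7: 638 + 121 = 759
student 8: 759 + 121 = 880
student 9: 880 + 121 = 1001
student 10: 1001 + 121 = 1122
student 11: 1122 + 121 = 1243
student 12: 1243 + 121 = 1364

33, 154, 275, 396, 517, 638, 759, 880, 1001, 1122, 1243, 1364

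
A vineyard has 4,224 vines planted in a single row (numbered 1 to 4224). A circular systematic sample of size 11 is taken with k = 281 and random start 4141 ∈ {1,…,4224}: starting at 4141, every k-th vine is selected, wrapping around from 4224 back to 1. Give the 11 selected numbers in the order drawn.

Selection 1: 4141
Selection 2: 4141 + 281 = 4422 → 4422 − 4224 = 198
Selection 3: 198 + 281 = 479
Selection 4: 479 + 281 = 760
Selection 5: 760 + 281 = 1041
Selection 6: 1041 + 281 = 1322
Selection 7: 1322 + 281 = 1603
Selection 8: 1603 + 281 = 1884
Selection 9: 1884 + 281 = 2165
Selection 10: 2165 + 281 = 2446
Selection 11: 2446 + 281 = 2727

4141, 198, 479, 760, 1041, 1322, 1603, 1884, 2165, 2446, 2727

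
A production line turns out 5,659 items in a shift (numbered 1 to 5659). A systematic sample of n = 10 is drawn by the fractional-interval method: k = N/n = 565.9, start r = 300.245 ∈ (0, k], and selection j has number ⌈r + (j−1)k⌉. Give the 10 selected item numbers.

301, 867, 1433, 1998, 2564, 3130, 3696, 4262, 4828, 5394

j=1: r + 0k = 300.245 → ⌈·⌉ = 301
j=2: r + 1k = 866.145 → ⌈·⌉ = 867
j=3: r + 2k = 1432.045 → ⌈·⌉ = 1433
j=4: r + 3k = 1997.945 → ⌈·⌉ = 1998
j=5: r + 4k = 2563.845 → ⌈·⌉ = 2564
j=6: r + 5k = 3129.745 → ⌈·⌉ = 3130
j=7: r + 6k = 3695.645 → ⌈·⌉ = 3696
j=8: r + 7k = 4261.545 → ⌈·⌉ = 4262
j=9: r + 8k = 4827.445 → ⌈·⌉ = 4828
j=10: r + 9k = 5393.345 → ⌈·⌉ = 5394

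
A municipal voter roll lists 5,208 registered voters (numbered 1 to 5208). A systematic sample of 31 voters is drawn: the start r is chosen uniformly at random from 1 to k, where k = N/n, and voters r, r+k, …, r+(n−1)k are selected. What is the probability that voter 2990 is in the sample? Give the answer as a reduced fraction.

k = 5208/31 = 168.
Voter 2990 is selected iff r ≡ 2990 (mod 168); exactly one such r in {1,…,168}.
Inclusion probability = 1/168.

1/168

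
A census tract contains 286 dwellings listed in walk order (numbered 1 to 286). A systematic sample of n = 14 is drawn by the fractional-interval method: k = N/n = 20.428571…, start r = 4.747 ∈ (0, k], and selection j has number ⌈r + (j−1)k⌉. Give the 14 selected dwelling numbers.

5, 26, 46, 67, 87, 107, 128, 148, 169, 189, 210, 230, 250, 271

j=1: r + 0k = 4.747 → ⌈·⌉ = 5
j=2: r + 1k = 25.175571… → ⌈·⌉ = 26
j=3: r + 2k = 45.604142… → ⌈·⌉ = 46
j=4: r + 3k = 66.032714… → ⌈·⌉ = 67
j=5: r + 4k = 86.461285… → ⌈·⌉ = 87
j=6: r + 5k = 106.889857… → ⌈·⌉ = 107
j=7: r + 6k = 127.318428… → ⌈·⌉ = 128
j=8: r + 7k = 147.747 → ⌈·⌉ = 148
j=9: r + 8k = 168.175571… → ⌈·⌉ = 169
j=10: r + 9k = 188.604142… → ⌈·⌉ = 189
j=11: r + 10k = 209.032714… → ⌈·⌉ = 210
j=12: r + 11k = 229.461285… → ⌈·⌉ = 230
j=13: r + 12k = 249.889857… → ⌈·⌉ = 250
j=14: r + 13k = 270.318428… → ⌈·⌉ = 271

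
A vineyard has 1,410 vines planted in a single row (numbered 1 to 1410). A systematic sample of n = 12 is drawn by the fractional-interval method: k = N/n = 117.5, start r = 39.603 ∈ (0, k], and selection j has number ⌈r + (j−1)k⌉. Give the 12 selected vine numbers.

40, 158, 275, 393, 510, 628, 745, 863, 980, 1098, 1215, 1333

j=1: r + 0k = 39.603 → ⌈·⌉ = 40
j=2: r + 1k = 157.103 → ⌈·⌉ = 158
j=3: r + 2k = 274.603 → ⌈·⌉ = 275
j=4: r + 3k = 392.103 → ⌈·⌉ = 393
j=5: r + 4k = 509.603 → ⌈·⌉ = 510
j=6: r + 5k = 627.103 → ⌈·⌉ = 628
j=7: r + 6k = 744.603 → ⌈·⌉ = 745
j=8: r + 7k = 862.103 → ⌈·⌉ = 863
j=9: r + 8k = 979.603 → ⌈·⌉ = 980
j=10: r + 9k = 1097.103 → ⌈·⌉ = 1098
j=11: r + 10k = 1214.603 → ⌈·⌉ = 1215
j=12: r + 11k = 1332.103 → ⌈·⌉ = 1333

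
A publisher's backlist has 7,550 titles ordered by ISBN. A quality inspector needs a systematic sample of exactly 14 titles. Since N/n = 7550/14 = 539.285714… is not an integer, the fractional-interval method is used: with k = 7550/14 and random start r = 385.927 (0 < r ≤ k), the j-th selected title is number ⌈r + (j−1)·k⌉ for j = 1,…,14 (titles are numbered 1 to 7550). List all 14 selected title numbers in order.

j=1: r + 0k = 385.927 → ⌈·⌉ = 386
j=2: r + 1k = 925.212714… → ⌈·⌉ = 926
j=3: r + 2k = 1464.498428… → ⌈·⌉ = 1465
j=4: r + 3k = 2003.784142… → ⌈·⌉ = 2004
j=5: r + 4k = 2543.069857… → ⌈·⌉ = 2544
j=6: r + 5k = 3082.355571… → ⌈·⌉ = 3083
j=7: r + 6k = 3621.641285… → ⌈·⌉ = 3622
j=8: r + 7k = 4160.927 → ⌈·⌉ = 4161
j=9: r + 8k = 4700.212714… → ⌈·⌉ = 4701
j=10: r + 9k = 5239.498428… → ⌈·⌉ = 5240
j=11: r + 10k = 5778.784142… → ⌈·⌉ = 5779
j=12: r + 11k = 6318.069857… → ⌈·⌉ = 6319
j=13: r + 12k = 6857.355571… → ⌈·⌉ = 6858
j=14: r + 13k = 7396.641285… → ⌈·⌉ = 7397

386, 926, 1465, 2004, 2544, 3083, 3622, 4161, 4701, 5240, 5779, 6319, 6858, 7397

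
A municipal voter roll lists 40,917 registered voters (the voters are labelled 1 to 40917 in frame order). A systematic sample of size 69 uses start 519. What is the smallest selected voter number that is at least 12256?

12379

k = 40917/69 = 593
Steps past start: ⌈(12256 − 519)/593⌉ = ⌈11737/593⌉ = 20
Selected voter: 519 + 20×593 = 12379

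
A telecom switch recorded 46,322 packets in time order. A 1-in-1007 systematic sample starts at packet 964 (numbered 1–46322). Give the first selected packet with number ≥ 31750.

k = 1007
Steps past start: ⌈(31750 − 964)/1007⌉ = ⌈30786/1007⌉ = 31
Selected packet: 964 + 31×1007 = 32181

32181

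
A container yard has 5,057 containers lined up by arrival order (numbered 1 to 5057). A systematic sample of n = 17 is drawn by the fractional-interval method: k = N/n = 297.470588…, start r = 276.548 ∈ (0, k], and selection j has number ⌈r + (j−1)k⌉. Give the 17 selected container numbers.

277, 575, 872, 1169, 1467, 1764, 2062, 2359, 2657, 2954, 3252, 3549, 3847, 4144, 4442, 4739, 5037

j=1: r + 0k = 276.548 → ⌈·⌉ = 277
j=2: r + 1k = 574.018588… → ⌈·⌉ = 575
j=3: r + 2k = 871.489176… → ⌈·⌉ = 872
j=4: r + 3k = 1168.959764… → ⌈·⌉ = 1169
j=5: r + 4k = 1466.430352… → ⌈·⌉ = 1467
j=6: r + 5k = 1763.900941… → ⌈·⌉ = 1764
j=7: r + 6k = 2061.371529… → ⌈·⌉ = 2062
j=8: r + 7k = 2358.842117… → ⌈·⌉ = 2359
j=9: r + 8k = 2656.312705… → ⌈·⌉ = 2657
j=10: r + 9k = 2953.783294… → ⌈·⌉ = 2954
j=11: r + 10k = 3251.253882… → ⌈·⌉ = 3252
j=12: r + 11k = 3548.724470… → ⌈·⌉ = 3549
j=13: r + 12k = 3846.195058… → ⌈·⌉ = 3847
j=14: r + 13k = 4143.665647… → ⌈·⌉ = 4144
j=15: r + 14k = 4441.136235… → ⌈·⌉ = 4442
j=16: r + 15k = 4738.606823… → ⌈·⌉ = 4739
j=17: r + 16k = 5036.077411… → ⌈·⌉ = 5037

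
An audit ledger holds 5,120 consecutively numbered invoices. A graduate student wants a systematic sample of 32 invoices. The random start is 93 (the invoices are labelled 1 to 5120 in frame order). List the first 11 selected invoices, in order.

k = N/n = 5120/32 = 160
invoice 1: 93
invoice 2: 93 + 160 = 253
invoice 3: 253 + 160 = 413
invoice 4: 413 + 160 = 573
invoice 5: 573 + 160 = 733
invoice 6: 733 + 160 = 893
invoice 7: 893 + 160 = 1053
invoice 8: 1053 + 160 = 1213
invoice 9: 1213 + 160 = 1373
invoice 10: 1373 + 160 = 1533
invoice 11: 1533 + 160 = 1693

93, 253, 413, 573, 733, 893, 1053, 1213, 1373, 1533, 1693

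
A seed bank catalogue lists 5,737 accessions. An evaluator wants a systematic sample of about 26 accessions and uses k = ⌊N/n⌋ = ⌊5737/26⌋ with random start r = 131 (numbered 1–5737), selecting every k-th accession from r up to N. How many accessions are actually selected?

k = ⌊5737/26⌋ = 220
Achieved size = ⌊(5737 − 131)/220⌋ + 1 = ⌊5606/220⌋ + 1 = 25 + 1 = 26
(last selection: 131 + 25×220 = 5631 ≤ 5737; next would be 5851 > 5737)

26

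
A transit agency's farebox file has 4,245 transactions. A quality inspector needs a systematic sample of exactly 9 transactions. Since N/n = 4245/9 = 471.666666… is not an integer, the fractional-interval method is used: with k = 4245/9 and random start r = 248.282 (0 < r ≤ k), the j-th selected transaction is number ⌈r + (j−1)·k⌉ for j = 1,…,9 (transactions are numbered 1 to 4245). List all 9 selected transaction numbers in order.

j=1: r + 0k = 248.282 → ⌈·⌉ = 249
j=2: r + 1k = 719.948666… → ⌈·⌉ = 720
j=3: r + 2k = 1191.615333… → ⌈·⌉ = 1192
j=4: r + 3k = 1663.282 → ⌈·⌉ = 1664
j=5: r + 4k = 2134.948666… → ⌈·⌉ = 2135
j=6: r + 5k = 2606.615333… → ⌈·⌉ = 2607
j=7: r + 6k = 3078.282 → ⌈·⌉ = 3079
j=8: r + 7k = 3549.948666… → ⌈·⌉ = 3550
j=9: r + 8k = 4021.615333… → ⌈·⌉ = 4022

249, 720, 1192, 1664, 2135, 2607, 3079, 3550, 4022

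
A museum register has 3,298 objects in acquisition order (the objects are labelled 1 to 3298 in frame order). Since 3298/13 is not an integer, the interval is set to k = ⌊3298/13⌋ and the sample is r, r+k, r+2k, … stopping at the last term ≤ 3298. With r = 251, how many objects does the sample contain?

13

k = ⌊3298/13⌋ = 253
Achieved size = ⌊(3298 − 251)/253⌋ + 1 = ⌊3047/253⌋ + 1 = 12 + 1 = 13
(last selection: 251 + 12×253 = 3287 ≤ 3298; next would be 3540 > 3298)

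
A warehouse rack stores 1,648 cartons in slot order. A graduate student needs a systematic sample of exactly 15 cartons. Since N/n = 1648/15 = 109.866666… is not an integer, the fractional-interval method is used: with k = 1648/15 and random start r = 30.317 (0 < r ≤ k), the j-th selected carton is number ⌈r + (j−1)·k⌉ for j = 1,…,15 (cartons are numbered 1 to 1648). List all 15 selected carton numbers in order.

j=1: r + 0k = 30.317 → ⌈·⌉ = 31
j=2: r + 1k = 140.183666… → ⌈·⌉ = 141
j=3: r + 2k = 250.050333… → ⌈·⌉ = 251
j=4: r + 3k = 359.917 → ⌈·⌉ = 360
j=5: r + 4k = 469.783666… → ⌈·⌉ = 470
j=6: r + 5k = 579.650333… → ⌈·⌉ = 580
j=7: r + 6k = 689.517 → ⌈·⌉ = 690
j=8: r + 7k = 799.383666… → ⌈·⌉ = 800
j=9: r + 8k = 909.250333… → ⌈·⌉ = 910
j=10: r + 9k = 1019.117 → ⌈·⌉ = 1020
j=11: r + 10k = 1128.983666… → ⌈·⌉ = 1129
j=12: r + 11k = 1238.850333… → ⌈·⌉ = 1239
j=13: r + 12k = 1348.717 → ⌈·⌉ = 1349
j=14: r + 13k = 1458.583666… → ⌈·⌉ = 1459
j=15: r + 14k = 1568.450333… → ⌈·⌉ = 1569

31, 141, 251, 360, 470, 580, 690, 800, 910, 1020, 1129, 1239, 1349, 1459, 1569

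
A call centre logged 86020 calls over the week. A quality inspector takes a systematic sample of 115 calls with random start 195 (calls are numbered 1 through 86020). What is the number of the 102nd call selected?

k = 86020/115 = 748
102nd selection = r + (102−1)·k = 195 + 101×748 = 195 + 75548 = 75743

75743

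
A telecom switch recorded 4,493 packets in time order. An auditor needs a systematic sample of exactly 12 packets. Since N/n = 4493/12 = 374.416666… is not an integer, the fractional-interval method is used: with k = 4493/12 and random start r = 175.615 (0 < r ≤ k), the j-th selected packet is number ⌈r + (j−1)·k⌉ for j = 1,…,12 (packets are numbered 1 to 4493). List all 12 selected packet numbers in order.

j=1: r + 0k = 175.615 → ⌈·⌉ = 176
j=2: r + 1k = 550.031666… → ⌈·⌉ = 551
j=3: r + 2k = 924.448333… → ⌈·⌉ = 925
j=4: r + 3k = 1298.865 → ⌈·⌉ = 1299
j=5: r + 4k = 1673.281666… → ⌈·⌉ = 1674
j=6: r + 5k = 2047.698333… → ⌈·⌉ = 2048
j=7: r + 6k = 2422.115 → ⌈·⌉ = 2423
j=8: r + 7k = 2796.531666… → ⌈·⌉ = 2797
j=9: r + 8k = 3170.948333… → ⌈·⌉ = 3171
j=10: r + 9k = 3545.365 → ⌈·⌉ = 3546
j=11: r + 10k = 3919.781666… → ⌈·⌉ = 3920
j=12: r + 11k = 4294.198333… → ⌈·⌉ = 4295

176, 551, 925, 1299, 1674, 2048, 2423, 2797, 3171, 3546, 3920, 4295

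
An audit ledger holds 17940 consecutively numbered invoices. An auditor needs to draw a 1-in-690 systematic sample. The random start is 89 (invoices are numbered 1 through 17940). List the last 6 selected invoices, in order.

21st selection = 89 + 20×690 = 13889
22nd: 13889 + 690 = 14579
23rd: 14579 + 690 = 15269
24th: 15269 + 690 = 15959
25th: 15959 + 690 = 16649
26th: 16649 + 690 = 17339

13889, 14579, 15269, 15959, 16649, 17339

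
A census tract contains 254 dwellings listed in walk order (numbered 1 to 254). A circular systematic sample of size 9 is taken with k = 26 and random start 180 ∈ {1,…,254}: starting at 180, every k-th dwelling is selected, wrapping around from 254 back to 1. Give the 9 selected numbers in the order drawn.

Selection 1: 180
Selection 2: 180 + 26 = 206
Selection 3: 206 + 26 = 232
Selection 4: 232 + 26 = 258 → 258 − 254 = 4
Selection 5: 4 + 26 = 30
Selection 6: 30 + 26 = 56
Selection 7: 56 + 26 = 82
Selection 8: 82 + 26 = 108
Selection 9: 108 + 26 = 134

180, 206, 232, 4, 30, 56, 82, 108, 134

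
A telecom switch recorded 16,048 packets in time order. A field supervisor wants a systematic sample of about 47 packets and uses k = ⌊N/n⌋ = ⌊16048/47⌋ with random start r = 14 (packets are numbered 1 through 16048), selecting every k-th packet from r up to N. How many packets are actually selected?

48

k = ⌊16048/47⌋ = 341
Achieved size = ⌊(16048 − 14)/341⌋ + 1 = ⌊16034/341⌋ + 1 = 47 + 1 = 48
(last selection: 14 + 47×341 = 16041 ≤ 16048; next would be 16382 > 16048)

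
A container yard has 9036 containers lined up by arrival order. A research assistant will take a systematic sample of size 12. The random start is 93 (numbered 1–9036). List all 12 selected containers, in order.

k = N/n = 9036/12 = 753
container 1: 93
container 2: 93 + 753 = 846
container 3: 846 + 753 = 1599
container 4: 1599 + 753 = 2352
container 5: 2352 + 753 = 3105
container 6: 3105 + 753 = 3858
container 7: 3858 + 753 = 4611
container 8: 4611 + 753 = 5364
container 9: 5364 + 753 = 6117
container 10: 6117 + 753 = 6870
container 11: 6870 + 753 = 7623
container 12: 7623 + 753 = 8376

93, 846, 1599, 2352, 3105, 3858, 4611, 5364, 6117, 6870, 7623, 8376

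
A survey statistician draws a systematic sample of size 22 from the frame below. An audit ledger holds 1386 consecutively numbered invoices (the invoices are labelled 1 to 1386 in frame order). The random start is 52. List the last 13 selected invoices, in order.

619, 682, 745, 808, 871, 934, 997, 1060, 1123, 1186, 1249, 1312, 1375

k = N/n = 1386/22 = 63
10th selection = 52 + 9×63 = 619
11th: 619 + 63 = 682
12th: 682 + 63 = 745
13th: 745 + 63 = 808
14th: 808 + 63 = 871
15th: 871 + 63 = 934
16th: 934 + 63 = 997
17th: 997 + 63 = 1060
18th: 1060 + 63 = 1123
19th: 1123 + 63 = 1186
20th: 1186 + 63 = 1249
21st: 1249 + 63 = 1312
22nd: 1312 + 63 = 1375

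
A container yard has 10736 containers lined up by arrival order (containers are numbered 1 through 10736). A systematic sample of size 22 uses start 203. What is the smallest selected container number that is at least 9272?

9475

k = 10736/22 = 488
Steps past start: ⌈(9272 − 203)/488⌉ = ⌈9069/488⌉ = 19
Selected container: 203 + 19×488 = 9475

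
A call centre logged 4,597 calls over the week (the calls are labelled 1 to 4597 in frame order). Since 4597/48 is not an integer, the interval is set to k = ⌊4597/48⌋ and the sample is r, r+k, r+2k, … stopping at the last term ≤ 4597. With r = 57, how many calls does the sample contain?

k = ⌊4597/48⌋ = 95
Achieved size = ⌊(4597 − 57)/95⌋ + 1 = ⌊4540/95⌋ + 1 = 47 + 1 = 48
(last selection: 57 + 47×95 = 4522 ≤ 4597; next would be 4617 > 4597)

48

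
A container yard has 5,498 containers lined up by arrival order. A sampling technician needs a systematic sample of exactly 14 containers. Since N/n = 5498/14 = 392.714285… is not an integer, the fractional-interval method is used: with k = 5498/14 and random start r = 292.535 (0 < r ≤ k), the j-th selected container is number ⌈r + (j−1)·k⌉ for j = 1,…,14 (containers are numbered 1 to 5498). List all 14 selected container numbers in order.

j=1: r + 0k = 292.535 → ⌈·⌉ = 293
j=2: r + 1k = 685.249285… → ⌈·⌉ = 686
j=3: r + 2k = 1077.963571… → ⌈·⌉ = 1078
j=4: r + 3k = 1470.677857… → ⌈·⌉ = 1471
j=5: r + 4k = 1863.392142… → ⌈·⌉ = 1864
j=6: r + 5k = 2256.106428… → ⌈·⌉ = 2257
j=7: r + 6k = 2648.820714… → ⌈·⌉ = 2649
j=8: r + 7k = 3041.535 → ⌈·⌉ = 3042
j=9: r + 8k = 3434.249285… → ⌈·⌉ = 3435
j=10: r + 9k = 3826.963571… → ⌈·⌉ = 3827
j=11: r + 10k = 4219.677857… → ⌈·⌉ = 4220
j=12: r + 11k = 4612.392142… → ⌈·⌉ = 4613
j=13: r + 12k = 5005.106428… → ⌈·⌉ = 5006
j=14: r + 13k = 5397.820714… → ⌈·⌉ = 5398

293, 686, 1078, 1471, 1864, 2257, 2649, 3042, 3435, 3827, 4220, 4613, 5006, 5398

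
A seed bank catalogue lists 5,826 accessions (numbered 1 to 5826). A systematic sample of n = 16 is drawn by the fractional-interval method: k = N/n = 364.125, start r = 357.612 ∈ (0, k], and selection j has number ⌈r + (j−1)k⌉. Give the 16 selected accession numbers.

358, 722, 1086, 1450, 1815, 2179, 2543, 2907, 3271, 3635, 3999, 4363, 4728, 5092, 5456, 5820

j=1: r + 0k = 357.612 → ⌈·⌉ = 358
j=2: r + 1k = 721.737 → ⌈·⌉ = 722
j=3: r + 2k = 1085.862 → ⌈·⌉ = 1086
j=4: r + 3k = 1449.987 → ⌈·⌉ = 1450
j=5: r + 4k = 1814.112 → ⌈·⌉ = 1815
j=6: r + 5k = 2178.237 → ⌈·⌉ = 2179
j=7: r + 6k = 2542.362 → ⌈·⌉ = 2543
j=8: r + 7k = 2906.487 → ⌈·⌉ = 2907
j=9: r + 8k = 3270.612 → ⌈·⌉ = 3271
j=10: r + 9k = 3634.737 → ⌈·⌉ = 3635
j=11: r + 10k = 3998.862 → ⌈·⌉ = 3999
j=12: r + 11k = 4362.987 → ⌈·⌉ = 4363
j=13: r + 12k = 4727.112 → ⌈·⌉ = 4728
j=14: r + 13k = 5091.237 → ⌈·⌉ = 5092
j=15: r + 14k = 5455.362 → ⌈·⌉ = 5456
j=16: r + 15k = 5819.487 → ⌈·⌉ = 5820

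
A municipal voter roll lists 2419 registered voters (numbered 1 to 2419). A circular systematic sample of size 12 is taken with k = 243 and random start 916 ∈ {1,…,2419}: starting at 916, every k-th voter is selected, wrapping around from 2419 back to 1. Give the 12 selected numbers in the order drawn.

Selection 1: 916
Selection 2: 916 + 243 = 1159
Selection 3: 1159 + 243 = 1402
Selection 4: 1402 + 243 = 1645
Selection 5: 1645 + 243 = 1888
Selection 6: 1888 + 243 = 2131
Selection 7: 2131 + 243 = 2374
Selection 8: 2374 + 243 = 2617 → 2617 − 2419 = 198
Selection 9: 198 + 243 = 441
Selection 10: 441 + 243 = 684
Selection 11: 684 + 243 = 927
Selection 12: 927 + 243 = 1170

916, 1159, 1402, 1645, 1888, 2131, 2374, 198, 441, 684, 927, 1170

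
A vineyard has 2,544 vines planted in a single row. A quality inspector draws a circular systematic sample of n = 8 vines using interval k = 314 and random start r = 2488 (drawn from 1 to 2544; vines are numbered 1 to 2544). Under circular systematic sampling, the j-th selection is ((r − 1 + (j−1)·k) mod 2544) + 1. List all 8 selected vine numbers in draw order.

2488, 258, 572, 886, 1200, 1514, 1828, 2142

Selection 1: 2488
Selection 2: 2488 + 314 = 2802 → 2802 − 2544 = 258
Selection 3: 258 + 314 = 572
Selection 4: 572 + 314 = 886
Selection 5: 886 + 314 = 1200
Selection 6: 1200 + 314 = 1514
Selection 7: 1514 + 314 = 1828
Selection 8: 1828 + 314 = 2142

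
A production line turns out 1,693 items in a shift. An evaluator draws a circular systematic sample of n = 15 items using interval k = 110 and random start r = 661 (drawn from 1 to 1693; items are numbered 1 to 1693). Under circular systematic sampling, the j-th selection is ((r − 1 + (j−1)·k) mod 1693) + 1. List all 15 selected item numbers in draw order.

Selection 1: 661
Selection 2: 661 + 110 = 771
Selection 3: 771 + 110 = 881
Selection 4: 881 + 110 = 991
Selection 5: 991 + 110 = 1101
Selection 6: 1101 + 110 = 1211
Selection 7: 1211 + 110 = 1321
Selection 8: 1321 + 110 = 1431
Selection 9: 1431 + 110 = 1541
Selection 10: 1541 + 110 = 1651
Selection 11: 1651 + 110 = 1761 → 1761 − 1693 = 68
Selection 12: 68 + 110 = 178
Selection 13: 178 + 110 = 288
Selection 14: 288 + 110 = 398
Selection 15: 398 + 110 = 508

661, 771, 881, 991, 1101, 1211, 1321, 1431, 1541, 1651, 68, 178, 288, 398, 508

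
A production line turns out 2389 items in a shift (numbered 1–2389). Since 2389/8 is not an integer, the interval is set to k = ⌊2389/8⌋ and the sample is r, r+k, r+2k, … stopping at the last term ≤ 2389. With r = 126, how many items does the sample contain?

8

k = ⌊2389/8⌋ = 298
Achieved size = ⌊(2389 − 126)/298⌋ + 1 = ⌊2263/298⌋ + 1 = 7 + 1 = 8
(last selection: 126 + 7×298 = 2212 ≤ 2389; next would be 2510 > 2389)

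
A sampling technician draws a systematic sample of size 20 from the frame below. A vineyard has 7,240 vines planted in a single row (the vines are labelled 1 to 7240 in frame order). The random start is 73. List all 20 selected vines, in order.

k = N/n = 7240/20 = 362
vine 1: 73
vine 2: 73 + 362 = 435
vine 3: 435 + 362 = 797
vine 4: 797 + 362 = 1159
vine 5: 1159 + 362 = 1521
vine 6: 1521 + 362 = 1883
vine 7: 1883 + 362 = 2245
vine 8: 2245 + 362 = 2607
vine 9: 2607 + 362 = 2969
vine 10: 2969 + 362 = 3331
vine 11: 3331 + 362 = 3693
vine 12: 3693 + 362 = 4055
vine 13: 4055 + 362 = 4417
vine 14: 4417 + 362 = 4779
vine 15: 4779 + 362 = 5141
vine 16: 5141 + 362 = 5503
vine 17: 5503 + 362 = 5865
vine 18: 5865 + 362 = 6227
vine 19: 6227 + 362 = 6589
vine 20: 6589 + 362 = 6951

73, 435, 797, 1159, 1521, 1883, 2245, 2607, 2969, 3331, 3693, 4055, 4417, 4779, 5141, 5503, 5865, 6227, 6589, 6951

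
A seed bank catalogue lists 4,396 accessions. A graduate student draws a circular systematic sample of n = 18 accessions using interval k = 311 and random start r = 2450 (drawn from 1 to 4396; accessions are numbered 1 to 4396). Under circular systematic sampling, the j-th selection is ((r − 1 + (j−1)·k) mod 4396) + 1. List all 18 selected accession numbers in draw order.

Selection 1: 2450
Selection 2: 2450 + 311 = 2761
Selection 3: 2761 + 311 = 3072
Selection 4: 3072 + 311 = 3383
Selection 5: 3383 + 311 = 3694
Selection 6: 3694 + 311 = 4005
Selection 7: 4005 + 311 = 4316
Selection 8: 4316 + 311 = 4627 → 4627 − 4396 = 231
Selection 9: 231 + 311 = 542
Selection 10: 542 + 311 = 853
Selection 11: 853 + 311 = 1164
Selection 12: 1164 + 311 = 1475
Selection 13: 1475 + 311 = 1786
Selection 14: 1786 + 311 = 2097
Selection 15: 2097 + 311 = 2408
Selection 16: 2408 + 311 = 2719
Selection 17: 2719 + 311 = 3030
Selection 18: 3030 + 311 = 3341

2450, 2761, 3072, 3383, 3694, 4005, 4316, 231, 542, 853, 1164, 1475, 1786, 2097, 2408, 2719, 3030, 3341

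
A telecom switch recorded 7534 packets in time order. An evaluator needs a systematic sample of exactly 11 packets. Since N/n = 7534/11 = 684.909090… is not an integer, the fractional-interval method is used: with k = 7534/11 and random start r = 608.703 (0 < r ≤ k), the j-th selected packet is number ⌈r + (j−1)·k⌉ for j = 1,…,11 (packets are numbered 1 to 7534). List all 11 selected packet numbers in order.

609, 1294, 1979, 2664, 3349, 4034, 4719, 5404, 6088, 6773, 7458

j=1: r + 0k = 608.703 → ⌈·⌉ = 609
j=2: r + 1k = 1293.612090… → ⌈·⌉ = 1294
j=3: r + 2k = 1978.521181… → ⌈·⌉ = 1979
j=4: r + 3k = 2663.430272… → ⌈·⌉ = 2664
j=5: r + 4k = 3348.339363… → ⌈·⌉ = 3349
j=6: r + 5k = 4033.248454… → ⌈·⌉ = 4034
j=7: r + 6k = 4718.157545… → ⌈·⌉ = 4719
j=8: r + 7k = 5403.066636… → ⌈·⌉ = 5404
j=9: r + 8k = 6087.975727… → ⌈·⌉ = 6088
j=10: r + 9k = 6772.884818… → ⌈·⌉ = 6773
j=11: r + 10k = 7457.793909… → ⌈·⌉ = 7458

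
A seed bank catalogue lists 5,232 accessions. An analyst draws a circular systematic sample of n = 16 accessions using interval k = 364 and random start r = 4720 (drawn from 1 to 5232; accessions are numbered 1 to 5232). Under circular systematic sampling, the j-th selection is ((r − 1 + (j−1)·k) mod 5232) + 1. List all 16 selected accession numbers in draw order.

4720, 5084, 216, 580, 944, 1308, 1672, 2036, 2400, 2764, 3128, 3492, 3856, 4220, 4584, 4948

Selection 1: 4720
Selection 2: 4720 + 364 = 5084
Selection 3: 5084 + 364 = 5448 → 5448 − 5232 = 216
Selection 4: 216 + 364 = 580
Selection 5: 580 + 364 = 944
Selection 6: 944 + 364 = 1308
Selection 7: 1308 + 364 = 1672
Selection 8: 1672 + 364 = 2036
Selection 9: 2036 + 364 = 2400
Selection 10: 2400 + 364 = 2764
Selection 11: 2764 + 364 = 3128
Selection 12: 3128 + 364 = 3492
Selection 13: 3492 + 364 = 3856
Selection 14: 3856 + 364 = 4220
Selection 15: 4220 + 364 = 4584
Selection 16: 4584 + 364 = 4948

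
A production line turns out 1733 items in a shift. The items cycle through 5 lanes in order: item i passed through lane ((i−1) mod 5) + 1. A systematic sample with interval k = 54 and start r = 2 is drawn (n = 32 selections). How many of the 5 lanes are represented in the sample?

5

Consecutive selections differ by k = 54, so their lane numbers differ by 54 mod 5 = 4.
gcd(54, 5) = 1, so the sample visits 5/1 = 5 distinct residues mod 5.
Start 2 is lane 2; the lanes hit are 1, 2, 3, 4, 5.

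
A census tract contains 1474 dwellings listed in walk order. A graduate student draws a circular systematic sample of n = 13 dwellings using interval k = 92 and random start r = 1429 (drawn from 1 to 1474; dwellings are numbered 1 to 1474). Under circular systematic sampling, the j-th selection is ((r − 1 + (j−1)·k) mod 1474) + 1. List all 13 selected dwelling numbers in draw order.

Selection 1: 1429
Selection 2: 1429 + 92 = 1521 → 1521 − 1474 = 47
Selection 3: 47 + 92 = 139
Selection 4: 139 + 92 = 231
Selection 5: 231 + 92 = 323
Selection 6: 323 + 92 = 415
Selection 7: 415 + 92 = 507
Selection 8: 507 + 92 = 599
Selection 9: 599 + 92 = 691
Selection 10: 691 + 92 = 783
Selection 11: 783 + 92 = 875
Selection 12: 875 + 92 = 967
Selection 13: 967 + 92 = 1059

1429, 47, 139, 231, 323, 415, 507, 599, 691, 783, 875, 967, 1059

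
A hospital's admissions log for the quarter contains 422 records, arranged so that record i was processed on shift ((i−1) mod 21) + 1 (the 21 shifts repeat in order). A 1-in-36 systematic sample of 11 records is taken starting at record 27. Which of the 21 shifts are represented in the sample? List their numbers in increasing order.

Consecutive selections differ by k = 36, so their shift numbers differ by 36 mod 21 = 15.
gcd(36, 21) = 3, so the sample visits 21/3 = 7 distinct residues mod 21.
Start 27 is shift 6; the shifts hit are 3, 6, 9, 12, 15, 18, 21.

3, 6, 9, 12, 15, 18, 21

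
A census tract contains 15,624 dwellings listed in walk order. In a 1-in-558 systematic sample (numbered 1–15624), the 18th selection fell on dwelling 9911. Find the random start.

k = 558
r = 9911 − (18−1)×558 = 9911 − 9486 = 425

425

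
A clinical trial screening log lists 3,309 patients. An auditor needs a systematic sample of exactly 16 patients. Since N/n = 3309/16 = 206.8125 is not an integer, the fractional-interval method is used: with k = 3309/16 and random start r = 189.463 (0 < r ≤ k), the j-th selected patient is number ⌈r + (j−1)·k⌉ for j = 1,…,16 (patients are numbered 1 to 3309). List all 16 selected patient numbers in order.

j=1: r + 0k = 189.463 → ⌈·⌉ = 190
j=2: r + 1k = 396.2755 → ⌈·⌉ = 397
j=3: r + 2k = 603.088 → ⌈·⌉ = 604
j=4: r + 3k = 809.9005 → ⌈·⌉ = 810
j=5: r + 4k = 1016.713 → ⌈·⌉ = 1017
j=6: r + 5k = 1223.5255 → ⌈·⌉ = 1224
j=7: r + 6k = 1430.338 → ⌈·⌉ = 1431
j=8: r + 7k = 1637.1505 → ⌈·⌉ = 1638
j=9: r + 8k = 1843.963 → ⌈·⌉ = 1844
j=10: r + 9k = 2050.7755 → ⌈·⌉ = 2051
j=11: r + 10k = 2257.588 → ⌈·⌉ = 2258
j=12: r + 11k = 2464.4005 → ⌈·⌉ = 2465
j=13: r + 12k = 2671.213 → ⌈·⌉ = 2672
j=14: r + 13k = 2878.0255 → ⌈·⌉ = 2879
j=15: r + 14k = 3084.838 → ⌈·⌉ = 3085
j=16: r + 15k = 3291.6505 → ⌈·⌉ = 3292

190, 397, 604, 810, 1017, 1224, 1431, 1638, 1844, 2051, 2258, 2465, 2672, 2879, 3085, 3292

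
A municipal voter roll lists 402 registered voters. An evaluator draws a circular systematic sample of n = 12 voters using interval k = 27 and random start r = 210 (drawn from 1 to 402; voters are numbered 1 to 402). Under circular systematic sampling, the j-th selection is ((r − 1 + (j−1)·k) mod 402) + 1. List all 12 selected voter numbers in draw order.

210, 237, 264, 291, 318, 345, 372, 399, 24, 51, 78, 105

Selection 1: 210
Selection 2: 210 + 27 = 237
Selection 3: 237 + 27 = 264
Selection 4: 264 + 27 = 291
Selection 5: 291 + 27 = 318
Selection 6: 318 + 27 = 345
Selection 7: 345 + 27 = 372
Selection 8: 372 + 27 = 399
Selection 9: 399 + 27 = 426 → 426 − 402 = 24
Selection 10: 24 + 27 = 51
Selection 11: 51 + 27 = 78
Selection 12: 78 + 27 = 105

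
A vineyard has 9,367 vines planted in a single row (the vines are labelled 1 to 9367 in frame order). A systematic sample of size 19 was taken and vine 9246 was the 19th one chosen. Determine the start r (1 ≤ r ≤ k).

k = 9367/19 = 493
r = 9246 − (19−1)×493 = 9246 − 8874 = 372

372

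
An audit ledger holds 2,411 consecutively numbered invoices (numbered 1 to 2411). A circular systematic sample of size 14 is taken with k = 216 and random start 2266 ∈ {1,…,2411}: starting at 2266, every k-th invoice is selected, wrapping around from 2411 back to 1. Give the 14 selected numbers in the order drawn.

2266, 71, 287, 503, 719, 935, 1151, 1367, 1583, 1799, 2015, 2231, 36, 252

Selection 1: 2266
Selection 2: 2266 + 216 = 2482 → 2482 − 2411 = 71
Selection 3: 71 + 216 = 287
Selection 4: 287 + 216 = 503
Selection 5: 503 + 216 = 719
Selection 6: 719 + 216 = 935
Selection 7: 935 + 216 = 1151
Selection 8: 1151 + 216 = 1367
Selection 9: 1367 + 216 = 1583
Selection 10: 1583 + 216 = 1799
Selection 11: 1799 + 216 = 2015
Selection 12: 2015 + 216 = 2231
Selection 13: 2231 + 216 = 2447 → 2447 − 2411 = 36
Selection 14: 36 + 216 = 252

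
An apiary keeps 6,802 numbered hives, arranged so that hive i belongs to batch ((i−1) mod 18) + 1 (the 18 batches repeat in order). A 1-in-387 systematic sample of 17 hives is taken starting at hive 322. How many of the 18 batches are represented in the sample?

Consecutive selections differ by k = 387, so their batch numbers differ by 387 mod 18 = 9.
gcd(387, 18) = 9, so the sample visits 18/9 = 2 distinct residues mod 18.
Start 322 is batch 16; the batches hit are 7, 16.

2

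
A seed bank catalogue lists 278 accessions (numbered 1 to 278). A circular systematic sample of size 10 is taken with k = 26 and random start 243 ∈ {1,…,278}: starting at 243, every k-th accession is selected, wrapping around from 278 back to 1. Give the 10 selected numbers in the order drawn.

Selection 1: 243
Selection 2: 243 + 26 = 269
Selection 3: 269 + 26 = 295 → 295 − 278 = 17
Selection 4: 17 + 26 = 43
Selection 5: 43 + 26 = 69
Selection 6: 69 + 26 = 95
Selection 7: 95 + 26 = 121
Selection 8: 121 + 26 = 147
Selection 9: 147 + 26 = 173
Selection 10: 173 + 26 = 199

243, 269, 17, 43, 69, 95, 121, 147, 173, 199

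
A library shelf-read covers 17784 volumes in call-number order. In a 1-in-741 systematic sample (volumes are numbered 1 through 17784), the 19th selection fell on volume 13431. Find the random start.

k = 741
r = 13431 − (19−1)×741 = 13431 − 13338 = 93

93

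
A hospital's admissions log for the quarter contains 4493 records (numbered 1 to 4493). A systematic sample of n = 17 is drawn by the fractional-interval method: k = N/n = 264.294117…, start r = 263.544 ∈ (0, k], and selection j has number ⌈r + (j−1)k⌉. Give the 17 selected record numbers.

j=1: r + 0k = 263.544 → ⌈·⌉ = 264
j=2: r + 1k = 527.838117… → ⌈·⌉ = 528
j=3: r + 2k = 792.132235… → ⌈·⌉ = 793
j=4: r + 3k = 1056.426352… → ⌈·⌉ = 1057
j=5: r + 4k = 1320.720470… → ⌈·⌉ = 1321
j=6: r + 5k = 1585.014588… → ⌈·⌉ = 1586
j=7: r + 6k = 1849.308705… → ⌈·⌉ = 1850
j=8: r + 7k = 2113.602823… → ⌈·⌉ = 2114
j=9: r + 8k = 2377.896941… → ⌈·⌉ = 2378
j=10: r + 9k = 2642.191058… → ⌈·⌉ = 2643
j=11: r + 10k = 2906.485176… → ⌈·⌉ = 2907
j=12: r + 11k = 3170.779294… → ⌈·⌉ = 3171
j=13: r + 12k = 3435.073411… → ⌈·⌉ = 3436
j=14: r + 13k = 3699.367529… → ⌈·⌉ = 3700
j=15: r + 14k = 3963.661647… → ⌈·⌉ = 3964
j=16: r + 15k = 4227.955764… → ⌈·⌉ = 4228
j=17: r + 16k = 4492.249882… → ⌈·⌉ = 4493

264, 528, 793, 1057, 1321, 1586, 1850, 2114, 2378, 2643, 2907, 3171, 3436, 3700, 3964, 4228, 4493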